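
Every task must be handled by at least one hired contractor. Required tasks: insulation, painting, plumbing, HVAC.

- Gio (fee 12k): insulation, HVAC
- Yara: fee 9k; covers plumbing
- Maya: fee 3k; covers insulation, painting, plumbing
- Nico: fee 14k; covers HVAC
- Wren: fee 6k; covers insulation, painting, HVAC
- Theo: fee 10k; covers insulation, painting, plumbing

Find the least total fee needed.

9

Choose Maya and Wren: together they cover insulation, painting, plumbing, HVAC — every task.
Total fee: 3 + 6 = 9.
No cover costs less than 9.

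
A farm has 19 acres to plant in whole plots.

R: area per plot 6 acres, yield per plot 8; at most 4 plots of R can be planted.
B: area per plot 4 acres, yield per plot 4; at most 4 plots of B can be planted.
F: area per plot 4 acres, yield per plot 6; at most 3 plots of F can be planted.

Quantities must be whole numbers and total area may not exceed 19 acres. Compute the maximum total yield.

1×R, 1×B, and 2×F: area 18 ≤ 19, yield 1·8 + 1·4 + 2·6 = 24.
1×R and 3×F: area 18 ≤ 19, yield 1·8 + 3·6 = 26.
Best is 26.

26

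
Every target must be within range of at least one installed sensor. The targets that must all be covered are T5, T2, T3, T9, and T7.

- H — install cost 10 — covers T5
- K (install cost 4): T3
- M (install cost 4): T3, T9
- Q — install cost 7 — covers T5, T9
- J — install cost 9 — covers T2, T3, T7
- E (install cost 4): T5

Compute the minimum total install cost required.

16

The greedy cost-per-new-target heuristic would pick M, E, and J for 17, but a cheaper cover exists.
Choose Q and J: together they cover T5, T2, T3, T9, T7 — every target.
Total install cost: 7 + 9 = 16.
No cover costs less than 16.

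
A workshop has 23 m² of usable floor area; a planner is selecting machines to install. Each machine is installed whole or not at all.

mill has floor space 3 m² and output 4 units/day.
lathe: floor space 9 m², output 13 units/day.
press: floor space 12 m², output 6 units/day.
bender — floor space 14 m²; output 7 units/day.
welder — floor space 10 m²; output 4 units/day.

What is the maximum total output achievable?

Allowing fractional choices, the relaxed optimum would be about 22.5, but machines are indivisible.
mill + lathe + welder: floor space 3 + 9 + 10 = 22 ≤ 23, output 4 + 13 + 4 = 21.
lathe + bender: floor space 9 + 14 = 23 ≤ 23, output 13 + 7 = 20.
Best is mill, lathe, and welder with total output 21.

21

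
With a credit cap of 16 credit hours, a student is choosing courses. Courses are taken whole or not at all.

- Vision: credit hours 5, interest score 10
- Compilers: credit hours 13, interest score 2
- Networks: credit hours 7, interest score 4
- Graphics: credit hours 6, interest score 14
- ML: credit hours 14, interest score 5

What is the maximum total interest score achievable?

Allowing fractional choices, the relaxed optimum would be about 26.9, but courses are indivisible.
Networks + Graphics: credit hours 7 + 6 = 13 ≤ 16, interest score 4 + 14 = 18.
Vision + Graphics: credit hours 5 + 6 = 11 ≤ 16, interest score 10 + 14 = 24.
Graphics: credit hours 6 ≤ 16, interest score 14.
Best is Vision and Graphics with total interest score 24.

24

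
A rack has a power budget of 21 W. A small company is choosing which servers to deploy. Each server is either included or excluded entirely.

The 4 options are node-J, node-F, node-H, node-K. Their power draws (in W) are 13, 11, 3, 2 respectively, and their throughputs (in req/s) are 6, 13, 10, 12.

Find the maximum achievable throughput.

This is a 0-1 knapsack instance.
Take node-F, node-H, and node-K: power draw 11 + 3 + 2 = 16 ≤ 21, throughput 13 + 10 + 12 = 35.
No other feasible combination does better.

35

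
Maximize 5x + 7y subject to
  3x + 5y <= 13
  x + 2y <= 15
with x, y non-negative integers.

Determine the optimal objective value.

(x,y)=(4,0) is feasible, giving 20.
(x,y)=(3,0) is feasible, giving 15.
No feasible integer point exceeds 20.

20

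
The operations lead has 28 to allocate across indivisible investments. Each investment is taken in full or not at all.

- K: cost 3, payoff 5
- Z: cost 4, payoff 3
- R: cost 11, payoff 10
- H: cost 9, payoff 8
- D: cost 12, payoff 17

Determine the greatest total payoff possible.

33

K + H + D: cost 3 + 9 + 12 = 24 ≤ 28, payoff 5 + 8 + 17 = 30.
K + Z + H + D: cost 3 + 4 + 9 + 12 = 28 ≤ 28, payoff 5 + 3 + 8 + 17 = 33.
K + R + D: cost 3 + 11 + 12 = 26 ≤ 28, payoff 5 + 10 + 17 = 32.
Best is K, Z, H, and D with total payoff 33.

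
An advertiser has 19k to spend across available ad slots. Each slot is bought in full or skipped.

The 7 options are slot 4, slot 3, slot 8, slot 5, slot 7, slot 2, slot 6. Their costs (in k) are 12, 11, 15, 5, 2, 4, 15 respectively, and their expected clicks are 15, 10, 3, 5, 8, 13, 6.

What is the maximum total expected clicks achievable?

slot 4 + slot 2: cost 12 + 4 = 16 ≤ 19, expected clicks 15 + 13 = 28.
slot 4 + slot 7 + slot 2: cost 12 + 2 + 4 = 18 ≤ 19, expected clicks 15 + 8 + 13 = 36.
slot 3 + slot 7 + slot 2: cost 11 + 2 + 4 = 17 ≤ 19, expected clicks 10 + 8 + 13 = 31.
Best is slot 4, slot 7, and slot 2 with total expected clicks 36.

36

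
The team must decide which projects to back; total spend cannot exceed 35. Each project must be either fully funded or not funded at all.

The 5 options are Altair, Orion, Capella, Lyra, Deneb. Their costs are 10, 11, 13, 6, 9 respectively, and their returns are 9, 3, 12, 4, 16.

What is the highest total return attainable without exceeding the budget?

Altair + Capella + Deneb: cost 10 + 13 + 9 = 32 ≤ 35, return 9 + 12 + 16 = 37.
Orion + Capella + Deneb: cost 11 + 13 + 9 = 33 ≤ 35, return 3 + 12 + 16 = 31.
Capella + Lyra + Deneb: cost 13 + 6 + 9 = 28 ≤ 35, return 12 + 4 + 16 = 32.
Best is Altair, Capella, and Deneb with total return 37.

37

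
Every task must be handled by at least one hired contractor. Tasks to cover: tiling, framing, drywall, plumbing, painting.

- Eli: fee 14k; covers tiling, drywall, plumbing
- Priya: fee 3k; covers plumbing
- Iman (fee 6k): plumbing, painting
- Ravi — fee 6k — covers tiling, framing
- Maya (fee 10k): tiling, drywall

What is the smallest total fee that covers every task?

This is an integer covering problem.
The greedy cost-per-new-task heuristic would pick Priya, Ravi, Iman, and Maya for 25, but a cheaper cover exists.
Choose Iman, Ravi, and Maya: together they cover tiling, framing, drywall, plumbing, painting — every task.
Total fee: 6 + 6 + 10 = 22.
No cover costs less than 22.

22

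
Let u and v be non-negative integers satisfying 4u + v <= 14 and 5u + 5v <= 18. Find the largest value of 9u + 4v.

27

The continuous relaxation peaks at (3.47, 0.133) with value 31.73; rounding to a feasible lattice point costs some objective.
(u,v)=(3,0): 4·3+1·0=12≤14, 5·3+5·0=15≤18, objective 27.
(u,v)=(2,1): 4·2+1·1=9≤14, 5·2+5·1=15≤18, objective 22.
The best lattice point is (3,0), giving 27.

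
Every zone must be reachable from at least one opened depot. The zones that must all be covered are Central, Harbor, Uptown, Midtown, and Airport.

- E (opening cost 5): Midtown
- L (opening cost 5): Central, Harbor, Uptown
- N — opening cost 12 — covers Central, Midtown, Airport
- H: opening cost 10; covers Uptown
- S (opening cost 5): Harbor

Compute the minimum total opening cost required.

17

This is an integer covering problem.
Choose L and N: together they cover Central, Harbor, Uptown, Midtown, Airport — every zone.
Total opening cost: 5 + 12 = 17.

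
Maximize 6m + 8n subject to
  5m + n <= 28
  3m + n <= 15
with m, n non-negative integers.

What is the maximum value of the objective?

(m,n)=(0,15): 5·0+1·15=15≤28, 3·0+1·15=15≤15, objective 120.
(m,n)=(0,14): 5·0+1·14=14≤28, 3·0+1·14=14≤15, objective 112.
Maximum is 120 at (m,n)=(0,15).

120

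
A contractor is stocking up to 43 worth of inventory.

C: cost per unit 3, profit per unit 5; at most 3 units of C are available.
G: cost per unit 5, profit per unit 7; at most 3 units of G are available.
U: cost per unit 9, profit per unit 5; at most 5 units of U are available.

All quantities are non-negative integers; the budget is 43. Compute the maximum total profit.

C has the best ratio (5/3); taking only C gives at most 3×5 = 15 (stopped by the supply cap of 3).
Mixing does better — 3×C, 3×G, and 2×U: cost 42 ≤ 43, profit 3·5 + 3·7 + 2·5 = 46.

46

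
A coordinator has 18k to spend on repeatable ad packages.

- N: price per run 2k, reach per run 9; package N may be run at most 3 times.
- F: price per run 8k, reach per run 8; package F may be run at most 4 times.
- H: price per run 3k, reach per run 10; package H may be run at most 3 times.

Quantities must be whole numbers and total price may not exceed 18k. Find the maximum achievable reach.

57

2×N and 3×H: price 13 ≤ 18, reach 2·9 + 3·10 = 48.
3×N and 3×H: price 15 ≤ 18, reach 3·9 + 3·10 = 57.
Best is 57.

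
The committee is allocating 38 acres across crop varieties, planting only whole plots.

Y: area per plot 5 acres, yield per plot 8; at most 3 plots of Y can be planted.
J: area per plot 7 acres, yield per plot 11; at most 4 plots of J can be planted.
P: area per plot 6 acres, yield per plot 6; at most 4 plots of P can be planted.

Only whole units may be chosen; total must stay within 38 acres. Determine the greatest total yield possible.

60

This is a bounded integer knapsack.
Take 2×Y and 4×J: area 38 ≤ 38, yield 2·8 + 4·11 = 60.
No other integer combination yields more.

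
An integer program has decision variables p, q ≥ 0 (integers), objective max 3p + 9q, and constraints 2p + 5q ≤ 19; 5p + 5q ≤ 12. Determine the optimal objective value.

(p,q)=(0,2): 2·0+5·2=10≤19, 5·0+5·2=10≤12, objective 18.
(p,q)=(1,1): 2·1+5·1=7≤19, 5·1+5·1=10≤12, objective 12.
(p,q)=(0,1): 2·0+5·1=5≤19, 5·0+5·1=5≤12, objective 9.
The best lattice point is (0,2), giving 18.

18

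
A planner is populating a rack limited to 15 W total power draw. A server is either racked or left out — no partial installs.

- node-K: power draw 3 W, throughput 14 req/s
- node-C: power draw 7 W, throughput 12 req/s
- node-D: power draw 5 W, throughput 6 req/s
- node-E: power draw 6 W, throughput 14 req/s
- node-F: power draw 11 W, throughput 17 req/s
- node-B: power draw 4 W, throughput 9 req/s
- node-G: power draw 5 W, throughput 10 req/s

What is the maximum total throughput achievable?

Allowing fractional choices, the relaxed optimum would be about 41.0, but servers are indivisible.
node-K + node-E + node-B: power draw 3 + 6 + 4 = 13 ≤ 15, throughput 14 + 14 + 9 = 37.
node-K + node-E + node-G: power draw 3 + 6 + 5 = 14 ≤ 15, throughput 14 + 14 + 10 = 38.
Best is node-K, node-E, and node-G with total throughput 38.

38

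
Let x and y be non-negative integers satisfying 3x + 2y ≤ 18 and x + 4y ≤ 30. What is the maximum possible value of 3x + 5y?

38

(x,y)=(1,7) is feasible, giving 38.
(x,y)=(2,6) is feasible, giving 36.
(x,y)=(0,7) is feasible, giving 35.
Maximum is 38 at (x,y)=(1,7).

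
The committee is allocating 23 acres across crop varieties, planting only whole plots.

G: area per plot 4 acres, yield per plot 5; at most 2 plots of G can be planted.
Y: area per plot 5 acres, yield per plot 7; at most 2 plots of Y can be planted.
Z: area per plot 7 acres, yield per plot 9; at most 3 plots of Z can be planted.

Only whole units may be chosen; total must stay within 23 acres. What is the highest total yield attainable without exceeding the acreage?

30

Y has the best ratio (7/5); taking only Y gives at most 2×7 = 14 (stopped by the supply cap of 2).
Mixing does better — 1×G, 1×Y, and 2×Z: area 23 ≤ 23, yield 1·5 + 1·7 + 2·9 = 30.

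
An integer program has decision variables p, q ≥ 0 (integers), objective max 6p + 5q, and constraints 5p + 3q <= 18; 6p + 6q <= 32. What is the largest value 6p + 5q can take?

26

The continuous relaxation peaks at (1, 4.33) with value 27.67; rounding to a feasible lattice point costs some objective.
(p,q)=(1,4): 5·1+3·4=17≤18, 6·1+6·4=30≤32, objective 26.
(p,q)=(0,5): 5·0+3·5=15≤18, 6·0+6·5=30≤32, objective 25.
(p,q)=(1,3): 5·1+3·3=14≤18, 6·1+6·3=24≤32, objective 21.
(p,q)=(0,4): 5·0+3·4=12≤18, 6·0+6·4=24≤32, objective 20.
No feasible integer point exceeds 26.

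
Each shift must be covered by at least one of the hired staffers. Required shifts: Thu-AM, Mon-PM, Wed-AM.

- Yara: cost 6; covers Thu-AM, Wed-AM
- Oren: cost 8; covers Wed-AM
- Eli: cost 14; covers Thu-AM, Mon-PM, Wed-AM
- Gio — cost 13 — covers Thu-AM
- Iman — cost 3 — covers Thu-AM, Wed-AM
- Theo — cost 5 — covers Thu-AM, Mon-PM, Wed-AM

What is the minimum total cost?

5

The greedy cost-per-new-shift heuristic would pick Iman and Theo for 8, but a cheaper cover exists.
Theo alone covers Thu-AM, Mon-PM, Wed-AM — every shift.
Total cost: 5.
No cover costs less than 5.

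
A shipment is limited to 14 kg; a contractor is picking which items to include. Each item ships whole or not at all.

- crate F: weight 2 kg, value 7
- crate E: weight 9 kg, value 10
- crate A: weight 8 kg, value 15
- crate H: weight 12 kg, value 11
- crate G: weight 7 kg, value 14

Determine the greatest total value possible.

crate F + crate A: weight 2 + 8 = 10 ≤ 14, value 7 + 15 = 22.
crate F + crate G: weight 2 + 7 = 9 ≤ 14, value 7 + 14 = 21.
crate F + crate H: weight 2 + 12 = 14 ≤ 14, value 7 + 11 = 18.
Best is crate F and crate A with total value 22.

22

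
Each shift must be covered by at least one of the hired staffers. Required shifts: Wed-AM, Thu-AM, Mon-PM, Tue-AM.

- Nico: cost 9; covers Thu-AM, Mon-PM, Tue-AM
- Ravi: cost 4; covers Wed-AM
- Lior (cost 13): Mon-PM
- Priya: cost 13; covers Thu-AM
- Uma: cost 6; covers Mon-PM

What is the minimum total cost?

Choose Nico and Ravi: together they cover Wed-AM, Thu-AM, Mon-PM, Tue-AM — every shift.
Total cost: 9 + 4 = 13.
No cover costs less than 13.

13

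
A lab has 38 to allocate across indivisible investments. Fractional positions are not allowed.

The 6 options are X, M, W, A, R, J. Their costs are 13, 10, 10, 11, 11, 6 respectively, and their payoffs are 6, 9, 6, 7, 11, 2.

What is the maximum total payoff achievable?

29

This is an integer program with binary decision variables.
Allowing fractional choices, the relaxed optimum would be about 30.6, but investments are indivisible.
M + W + R + J: cost 10 + 10 + 11 + 6 = 37 ≤ 38, payoff 9 + 6 + 11 + 2 = 28.
M + A + R + J: cost 10 + 11 + 11 + 6 = 38 ≤ 38, payoff 9 + 7 + 11 + 2 = 29.
Best is M, A, R, and J with total payoff 29.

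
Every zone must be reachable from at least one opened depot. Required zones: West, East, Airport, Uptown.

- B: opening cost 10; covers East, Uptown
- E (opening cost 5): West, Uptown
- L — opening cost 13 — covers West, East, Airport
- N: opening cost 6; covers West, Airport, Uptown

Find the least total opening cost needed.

Choose B and N: together they cover West, East, Airport, Uptown — every zone.
Total opening cost: 10 + 6 = 16.
No cover costs less than 16.

16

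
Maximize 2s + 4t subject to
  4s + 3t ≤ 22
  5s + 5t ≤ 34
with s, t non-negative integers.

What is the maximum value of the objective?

(s,t)=(0,6): 4·0+3·6=18≤22, 5·0+5·6=30≤34, objective 24.
(s,t)=(1,5): 4·1+3·5=19≤22, 5·1+5·5=30≤34, objective 22.
(s,t)=(0,5): 4·0+3·5=15≤22, 5·0+5·5=25≤34, objective 20.
Maximum is 24 at (s,t)=(0,6).

24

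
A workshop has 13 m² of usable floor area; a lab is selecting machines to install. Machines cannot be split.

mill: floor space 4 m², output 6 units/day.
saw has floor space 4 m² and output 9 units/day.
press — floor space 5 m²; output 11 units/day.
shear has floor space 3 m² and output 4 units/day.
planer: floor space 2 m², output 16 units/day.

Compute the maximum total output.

Allowing fractional choices, the relaxed optimum would be about 39.0, but machines are indivisible.
mill + press + planer: floor space 4 + 5 + 2 = 11 ≤ 13, output 6 + 11 + 16 = 33.
mill + saw + shear + planer: floor space 4 + 4 + 3 + 2 = 13 ≤ 13, output 6 + 9 + 4 + 16 = 35.
saw + press + planer: floor space 4 + 5 + 2 = 11 ≤ 13, output 9 + 11 + 16 = 36.
Best is saw, press, and planer with total output 36.

36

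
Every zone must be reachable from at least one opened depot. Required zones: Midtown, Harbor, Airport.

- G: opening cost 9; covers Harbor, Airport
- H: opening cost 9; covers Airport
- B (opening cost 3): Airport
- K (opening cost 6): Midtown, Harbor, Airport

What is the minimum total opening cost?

K alone covers Midtown, Harbor, Airport — every zone.
Total opening cost: 6.
No cover costs less than 6.

6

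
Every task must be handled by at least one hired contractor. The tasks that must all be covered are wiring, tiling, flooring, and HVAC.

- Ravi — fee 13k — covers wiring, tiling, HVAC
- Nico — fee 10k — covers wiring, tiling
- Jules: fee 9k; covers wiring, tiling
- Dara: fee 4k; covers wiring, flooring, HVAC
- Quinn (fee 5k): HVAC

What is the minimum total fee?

13

This is an integer covering problem.
Choose Jules and Dara: together they cover wiring, tiling, flooring, HVAC — every task.
Total fee: 9 + 4 = 13.
No cover costs less than 13.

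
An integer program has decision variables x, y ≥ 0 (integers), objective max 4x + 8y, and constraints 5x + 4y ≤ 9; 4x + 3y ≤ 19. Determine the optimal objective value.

16

Relaxing integrality, the LP optimum is 18.00 at (x,y) = (0, 2.25), which is not an integer point.
(x,y)=(0,2): 5·0+4·2=8≤9, 4·0+3·2=6≤19, objective 16.
(x,y)=(1,1): 5·1+4·1=9≤9, 4·1+3·1=7≤19, objective 12.
(x,y)=(0,1): 5·0+4·1=4≤9, 4·0+3·1=3≤19, objective 8.
No feasible integer point exceeds 16.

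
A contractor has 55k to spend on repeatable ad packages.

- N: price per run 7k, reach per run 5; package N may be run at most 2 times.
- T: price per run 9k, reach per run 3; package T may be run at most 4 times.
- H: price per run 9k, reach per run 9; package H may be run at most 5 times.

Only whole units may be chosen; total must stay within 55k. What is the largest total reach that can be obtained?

50

Take 1×N and 5×H: price 52 ≤ 55, reach 1·5 + 5·9 = 50.
H has the best ratio (9/9) and is taken to its limit of 5; remaining capacity is filled optimally with the others.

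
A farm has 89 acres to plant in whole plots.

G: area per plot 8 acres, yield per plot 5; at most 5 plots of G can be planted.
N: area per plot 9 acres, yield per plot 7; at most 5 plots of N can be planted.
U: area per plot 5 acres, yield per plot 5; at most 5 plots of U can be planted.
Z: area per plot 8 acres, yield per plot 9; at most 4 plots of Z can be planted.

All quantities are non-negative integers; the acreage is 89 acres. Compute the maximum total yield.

84

Z has the best ratio (9/8); taking only Z gives at most 4×9 = 36 (stopped by the supply cap of 4).
Mixing does better — 4×N, 4×U, and 4×Z: area 88 ≤ 89, yield 4·7 + 4·5 + 4·9 = 84.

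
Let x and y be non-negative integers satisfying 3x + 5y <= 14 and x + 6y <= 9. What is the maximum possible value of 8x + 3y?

32

(x,y)=(4,0): 3·4+5·0=12≤14, 1·4+6·0=4≤9, objective 32.
(x,y)=(3,1): 3·3+5·1=14≤14, 1·3+6·1=9≤9, objective 27.
(x,y)=(3,0): 3·3+5·0=9≤14, 1·3+6·0=3≤9, objective 24.
No feasible integer point exceeds 32.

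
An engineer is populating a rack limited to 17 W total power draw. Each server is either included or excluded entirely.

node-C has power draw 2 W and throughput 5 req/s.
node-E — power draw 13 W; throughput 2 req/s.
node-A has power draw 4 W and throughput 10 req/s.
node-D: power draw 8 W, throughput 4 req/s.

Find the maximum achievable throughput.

Allowing fractional choices, the relaxed optimum would be about 19.5, but servers are indivisible.
node-C + node-A: power draw 2 + 4 = 6 ≤ 17, throughput 5 + 10 = 15.
node-C + node-A + node-D: power draw 2 + 4 + 8 = 14 ≤ 17, throughput 5 + 10 + 4 = 19.
node-A + node-D: power draw 4 + 8 = 12 ≤ 17, throughput 10 + 4 = 14.
Best is node-C, node-A, and node-D with total throughput 19.

19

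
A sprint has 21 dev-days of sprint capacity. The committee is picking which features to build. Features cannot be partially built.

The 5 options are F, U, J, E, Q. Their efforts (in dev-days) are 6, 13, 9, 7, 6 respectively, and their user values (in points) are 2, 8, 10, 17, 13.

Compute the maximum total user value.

32

This is an integer program with binary decision variables.
Allowing fractional choices, the relaxed optimum would be about 38.9, but features are indivisible.
E + Q: effort 7 + 6 = 13 ≤ 21, user value 17 + 13 = 30.
F + E + Q: effort 6 + 7 + 6 = 19 ≤ 21, user value 2 + 17 + 13 = 32.
Best is F, E, and Q with total user value 32.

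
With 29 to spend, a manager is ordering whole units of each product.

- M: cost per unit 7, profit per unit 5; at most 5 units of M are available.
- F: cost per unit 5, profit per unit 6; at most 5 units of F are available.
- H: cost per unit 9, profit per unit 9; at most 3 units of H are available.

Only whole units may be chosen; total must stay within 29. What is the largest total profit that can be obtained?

33

This is a bounded integer knapsack.
4×F and 1×H: cost 29 ≤ 29, profit 4·6 + 1·9 = 33.
2×F and 2×H: cost 28 ≤ 29, profit 2·6 + 2·9 = 30.
Best is 33.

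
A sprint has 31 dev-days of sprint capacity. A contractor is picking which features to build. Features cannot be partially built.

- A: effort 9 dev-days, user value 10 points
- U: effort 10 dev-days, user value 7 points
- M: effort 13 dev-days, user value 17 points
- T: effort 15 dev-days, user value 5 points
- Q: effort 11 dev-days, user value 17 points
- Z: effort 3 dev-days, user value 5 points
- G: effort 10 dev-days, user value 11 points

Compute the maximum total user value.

39

This is an integer program with binary decision variables.
A + Q + G: effort 9 + 11 + 10 = 30 ≤ 31, user value 10 + 17 + 11 = 38.
M + Q + Z: effort 13 + 11 + 3 = 27 ≤ 31, user value 17 + 17 + 5 = 39.
Best is M, Q, and Z with total user value 39.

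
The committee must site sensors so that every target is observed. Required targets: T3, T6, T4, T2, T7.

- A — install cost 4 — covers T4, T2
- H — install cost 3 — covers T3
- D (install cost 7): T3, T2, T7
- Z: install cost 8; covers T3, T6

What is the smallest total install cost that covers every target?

19

This is a weighted set-cover instance.
The greedy cost-per-new-target heuristic would pick A, H, D, and Z for 22, but a cheaper cover exists.
Choose A, D, and Z: together they cover T3, T6, T4, T2, T7 — every target.
Total install cost: 4 + 7 + 8 = 19.
No cover costs less than 19.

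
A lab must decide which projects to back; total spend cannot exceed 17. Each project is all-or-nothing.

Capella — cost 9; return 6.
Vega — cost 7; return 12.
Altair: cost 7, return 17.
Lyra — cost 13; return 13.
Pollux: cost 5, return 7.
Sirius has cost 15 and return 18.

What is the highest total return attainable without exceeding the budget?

29

Allowing fractional choices, the relaxed optimum would be about 33.2, but projects are indivisible.
Vega + Altair: cost 7 + 7 = 14 ≤ 17, return 12 + 17 = 29.
Altair + Pollux: cost 7 + 5 = 12 ≤ 17, return 17 + 7 = 24.
Capella + Altair: cost 9 + 7 = 16 ≤ 17, return 6 + 17 = 23.
Best is Vega and Altair with total return 29.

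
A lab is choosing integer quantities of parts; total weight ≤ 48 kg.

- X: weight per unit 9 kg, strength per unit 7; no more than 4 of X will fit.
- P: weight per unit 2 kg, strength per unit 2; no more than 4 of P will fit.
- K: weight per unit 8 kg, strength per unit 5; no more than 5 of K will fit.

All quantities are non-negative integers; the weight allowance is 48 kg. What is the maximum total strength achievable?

4×X, 2×P, and 1×K: weight 48 ≤ 48, strength 4·7 + 2·2 + 1·5 = 37.
4×X and 4×P: weight 44 ≤ 48, strength 4·7 + 4·2 = 36.
Best is 37.

37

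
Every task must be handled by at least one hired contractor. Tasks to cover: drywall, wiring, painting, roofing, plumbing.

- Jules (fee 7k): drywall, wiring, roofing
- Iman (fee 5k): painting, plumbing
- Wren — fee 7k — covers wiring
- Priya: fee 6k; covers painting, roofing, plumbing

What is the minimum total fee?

12

Choose Jules and Iman: together they cover drywall, wiring, painting, roofing, plumbing — every task.
Total fee: 7 + 5 = 12.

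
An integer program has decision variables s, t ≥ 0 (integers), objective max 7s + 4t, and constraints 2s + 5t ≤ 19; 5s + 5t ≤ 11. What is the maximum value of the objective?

(s,t)=(2,0): 2·2+5·0=4≤19, 5·2+5·0=10≤11, objective 14.
(s,t)=(1,1): 2·1+5·1=7≤19, 5·1+5·1=10≤11, objective 11.
(s,t)=(1,0): 2·1+5·0=2≤19, 5·1+5·0=5≤11, objective 7.
Maximum is 14 at (s,t)=(2,0).

14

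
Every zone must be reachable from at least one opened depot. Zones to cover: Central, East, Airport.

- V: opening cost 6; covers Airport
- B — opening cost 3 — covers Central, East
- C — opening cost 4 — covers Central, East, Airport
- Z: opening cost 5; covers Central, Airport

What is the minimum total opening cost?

C alone covers Central, East, Airport — every zone.
Total opening cost: 4.

4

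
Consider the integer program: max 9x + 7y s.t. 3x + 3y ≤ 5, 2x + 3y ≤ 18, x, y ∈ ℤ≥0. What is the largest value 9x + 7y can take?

9

(x,y)=(1,0) is feasible, giving 9.
(x,y)=(0,1) is feasible, giving 7.
(x,y)=(0,0) is feasible, giving 0.
Maximum is 9 at (x,y)=(1,0).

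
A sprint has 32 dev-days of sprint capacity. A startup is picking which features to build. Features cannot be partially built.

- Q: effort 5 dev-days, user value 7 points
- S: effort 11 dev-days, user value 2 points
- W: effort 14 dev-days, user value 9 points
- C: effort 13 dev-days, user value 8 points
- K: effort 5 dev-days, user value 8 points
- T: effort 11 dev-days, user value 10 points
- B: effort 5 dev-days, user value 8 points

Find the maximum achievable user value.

Treat it as a binary knapsack problem.
Allowing fractional choices, the relaxed optimum would be about 36.9, but features are indivisible.
Q + K + T + B: effort 5 + 5 + 11 + 5 = 26 ≤ 32, user value 7 + 8 + 10 + 8 = 33.
Q + C + K + B: effort 5 + 13 + 5 + 5 = 28 ≤ 32, user value 7 + 8 + 8 + 8 = 31.
Q + W + K + B: effort 5 + 14 + 5 + 5 = 29 ≤ 32, user value 7 + 9 + 8 + 8 = 32.
Best is Q, K, T, and B with total user value 33.

33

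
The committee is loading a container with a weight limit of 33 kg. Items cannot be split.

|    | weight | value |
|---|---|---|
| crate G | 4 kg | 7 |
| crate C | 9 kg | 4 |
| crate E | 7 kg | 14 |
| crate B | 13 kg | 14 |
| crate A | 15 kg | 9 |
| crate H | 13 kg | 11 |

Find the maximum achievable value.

39

Allowing fractional choices, the relaxed optimum would be about 42.6, but items are indivisible.
crate G + crate C + crate E + crate H: weight 4 + 9 + 7 + 13 = 33 ≤ 33, value 7 + 4 + 14 + 11 = 36.
crate G + crate C + crate E + crate B: weight 4 + 9 + 7 + 13 = 33 ≤ 33, value 7 + 4 + 14 + 14 = 39.
crate E + crate B + crate H: weight 7 + 13 + 13 = 33 ≤ 33, value 14 + 14 + 11 = 39.
The maximum value is 39; one optimal choice is crate G, crate C, crate E, and crate B.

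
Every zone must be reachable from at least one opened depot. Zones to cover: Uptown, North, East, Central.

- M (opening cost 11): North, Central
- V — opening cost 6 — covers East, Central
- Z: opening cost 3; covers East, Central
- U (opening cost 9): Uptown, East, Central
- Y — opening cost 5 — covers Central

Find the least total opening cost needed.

The greedy cost-per-new-zone heuristic would pick Z, U, and M for 23, but a cheaper cover exists.
Choose M and U: together they cover Uptown, North, East, Central — every zone.
Total opening cost: 11 + 9 = 20.
No cover costs less than 20.

20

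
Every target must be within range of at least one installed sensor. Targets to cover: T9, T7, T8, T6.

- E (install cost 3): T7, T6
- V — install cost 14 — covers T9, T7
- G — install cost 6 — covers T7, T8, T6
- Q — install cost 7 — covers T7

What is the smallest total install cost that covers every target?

20

The greedy cost-per-new-target heuristic would pick E, G, and V for 23, but a cheaper cover exists.
Choose V and G: together they cover T9, T7, T8, T6 — every target.
Total install cost: 14 + 6 = 20.
No cover costs less than 20.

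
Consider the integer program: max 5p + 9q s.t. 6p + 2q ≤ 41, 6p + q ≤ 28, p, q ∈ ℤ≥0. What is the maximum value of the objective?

Relaxing integrality, the LP optimum is 184.50 at (p,q) = (0, 20.5), which is not an integer point.
(p,q)=(0,20): 6·0+2·20=40≤41, 6·0+1·20=20≤28, objective 180.
(p,q)=(0,19): 6·0+2·19=38≤41, 6·0+1·19=19≤28, objective 171.
The best lattice point is (0,20), giving 180.

180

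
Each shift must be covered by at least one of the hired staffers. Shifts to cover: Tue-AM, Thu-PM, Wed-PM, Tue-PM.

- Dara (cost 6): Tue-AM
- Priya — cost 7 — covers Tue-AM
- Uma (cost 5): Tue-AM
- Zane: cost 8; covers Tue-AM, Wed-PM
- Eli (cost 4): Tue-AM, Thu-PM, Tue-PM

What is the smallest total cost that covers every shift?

12

Choose Zane and Eli: together they cover Tue-AM, Thu-PM, Wed-PM, Tue-PM — every shift.
Total cost: 8 + 4 = 12.
No cover costs less than 12.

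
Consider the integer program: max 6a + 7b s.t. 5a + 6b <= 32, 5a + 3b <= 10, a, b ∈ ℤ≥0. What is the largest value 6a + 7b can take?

(a,b)=(0,3): 5·0+6·3=18≤32, 5·0+3·3=9≤10, objective 21.
(a,b)=(0,2): 5·0+6·2=12≤32, 5·0+3·2=6≤10, objective 14.
No feasible integer point exceeds 21.

21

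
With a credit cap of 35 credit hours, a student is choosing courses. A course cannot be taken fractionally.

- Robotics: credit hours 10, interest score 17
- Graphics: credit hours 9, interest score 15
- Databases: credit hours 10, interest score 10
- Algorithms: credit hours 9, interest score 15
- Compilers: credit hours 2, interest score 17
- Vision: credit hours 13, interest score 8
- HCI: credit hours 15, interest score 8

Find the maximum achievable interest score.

64

Allowing fractional choices, the relaxed optimum would be about 69.0, but courses are indivisible.
Robotics + Databases + Algorithms + Compilers: credit hours 10 + 10 + 9 + 2 = 31 ≤ 35, interest score 17 + 10 + 15 + 17 = 59.
Robotics + Graphics + Algorithms + Compilers: credit hours 10 + 9 + 9 + 2 = 30 ≤ 35, interest score 17 + 15 + 15 + 17 = 64.
Robotics + Graphics + Databases + Compilers: credit hours 10 + 9 + 10 + 2 = 31 ≤ 35, interest score 17 + 15 + 10 + 17 = 59.
Best is Robotics, Graphics, Algorithms, and Compilers with total interest score 64.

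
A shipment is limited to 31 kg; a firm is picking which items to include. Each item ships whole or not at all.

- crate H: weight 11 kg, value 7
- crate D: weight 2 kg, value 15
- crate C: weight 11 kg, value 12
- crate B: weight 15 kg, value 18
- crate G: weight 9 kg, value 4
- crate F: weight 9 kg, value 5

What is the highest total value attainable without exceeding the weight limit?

45

Take crate D, crate C, and crate B: weight 2 + 11 + 15 = 28 ≤ 31, value 15 + 12 + 18 = 45.
No other feasible combination does better.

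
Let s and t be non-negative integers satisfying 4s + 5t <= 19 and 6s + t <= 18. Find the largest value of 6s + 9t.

(s,t)=(1,3): 4·1+5·3=19≤19, 6·1+1·3=9≤18, objective 33.
(s,t)=(2,2): 4·2+5·2=18≤19, 6·2+1·2=14≤18, objective 30.
(s,t)=(0,3): 4·0+5·3=15≤19, 6·0+1·3=3≤18, objective 27.
No feasible integer point exceeds 33.

33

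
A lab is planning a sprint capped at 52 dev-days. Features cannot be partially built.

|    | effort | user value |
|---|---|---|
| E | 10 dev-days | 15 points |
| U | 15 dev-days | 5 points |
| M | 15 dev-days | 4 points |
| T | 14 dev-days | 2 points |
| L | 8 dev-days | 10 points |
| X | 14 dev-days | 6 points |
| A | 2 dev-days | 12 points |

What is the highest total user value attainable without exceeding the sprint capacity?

48

E + M + L + X + A: effort 10 + 15 + 8 + 14 + 2 = 49 ≤ 52, user value 15 + 4 + 10 + 6 + 12 = 47.
E + U + M + L + A: effort 10 + 15 + 15 + 8 + 2 = 50 ≤ 52, user value 15 + 5 + 4 + 10 + 12 = 46.
E + U + L + X + A: effort 10 + 15 + 8 + 14 + 2 = 49 ≤ 52, user value 15 + 5 + 10 + 6 + 12 = 48.
Best is E, U, L, X, and A with total user value 48.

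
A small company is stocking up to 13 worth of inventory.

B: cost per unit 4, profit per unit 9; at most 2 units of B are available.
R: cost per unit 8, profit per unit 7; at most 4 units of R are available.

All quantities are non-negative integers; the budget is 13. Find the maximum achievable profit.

This is a bounded integer knapsack.
Take 2×B: cost 8 ≤ 13, profit 2·9 = 18.
B has the best ratio (9/4) and is taken to its limit of 2; remaining capacity is filled optimally with the others.

18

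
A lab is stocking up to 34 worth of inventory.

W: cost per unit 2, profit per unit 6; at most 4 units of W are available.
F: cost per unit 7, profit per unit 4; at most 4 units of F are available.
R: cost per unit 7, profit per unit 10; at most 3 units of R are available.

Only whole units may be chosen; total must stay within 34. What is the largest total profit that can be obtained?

3×W, 1×F, and 3×R: cost 34 ≤ 34, profit 3·6 + 1·4 + 3·10 = 52.
4×W and 3×R: cost 29 ≤ 34, profit 4·6 + 3·10 = 54.
Best is 54.

54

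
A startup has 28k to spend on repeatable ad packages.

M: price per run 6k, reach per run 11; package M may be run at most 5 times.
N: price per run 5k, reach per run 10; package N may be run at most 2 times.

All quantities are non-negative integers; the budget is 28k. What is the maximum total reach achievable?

Take 3×M and 2×N: price 28 ≤ 28, reach 3·11 + 2·10 = 53.
N has the best ratio (10/5) and is taken to its limit of 2; remaining capacity is filled optimally with the others.

53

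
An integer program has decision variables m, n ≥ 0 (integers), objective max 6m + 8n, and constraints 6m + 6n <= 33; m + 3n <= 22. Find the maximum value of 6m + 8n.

40

Relaxing integrality, the LP optimum is 44.00 at (m,n) = (0, 5.5), which is not an integer point.
(m,n)=(0,5) is feasible, giving 40.
(m,n)=(1,4) is feasible, giving 38.
(m,n)=(0,4) is feasible, giving 32.
Maximum is 40 at (m,n)=(0,5).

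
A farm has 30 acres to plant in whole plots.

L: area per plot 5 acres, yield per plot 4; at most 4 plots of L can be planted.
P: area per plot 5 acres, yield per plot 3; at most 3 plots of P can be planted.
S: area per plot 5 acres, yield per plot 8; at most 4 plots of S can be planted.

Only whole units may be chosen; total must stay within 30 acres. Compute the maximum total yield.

This is a bounded integer knapsack.
Take 2×L and 4×S: area 30 ≤ 30, yield 2·4 + 4·8 = 40.
S has the best ratio (8/5) and is taken to its limit of 4; remaining capacity is filled optimally with the others.

40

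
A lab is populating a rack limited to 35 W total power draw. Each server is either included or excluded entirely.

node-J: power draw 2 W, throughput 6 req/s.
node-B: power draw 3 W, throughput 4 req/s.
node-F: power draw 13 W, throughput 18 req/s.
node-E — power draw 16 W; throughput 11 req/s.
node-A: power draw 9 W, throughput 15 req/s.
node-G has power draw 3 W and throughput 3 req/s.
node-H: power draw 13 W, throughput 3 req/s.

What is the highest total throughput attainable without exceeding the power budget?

46

Take node-J, node-B, node-F, node-A, and node-G: power draw 2 + 3 + 13 + 9 + 3 = 30 ≤ 35, throughput 6 + 4 + 18 + 15 + 3 = 46.
No other feasible combination does better.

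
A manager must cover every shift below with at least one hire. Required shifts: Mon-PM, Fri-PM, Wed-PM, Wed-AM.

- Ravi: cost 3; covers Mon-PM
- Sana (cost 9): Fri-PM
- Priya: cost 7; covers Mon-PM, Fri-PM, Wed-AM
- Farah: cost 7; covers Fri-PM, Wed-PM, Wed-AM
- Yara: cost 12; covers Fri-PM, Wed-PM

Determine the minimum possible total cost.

The greedy cost-per-new-shift heuristic would pick Priya and Farah for 14, but a cheaper cover exists.
Choose Ravi and Farah: together they cover Mon-PM, Fri-PM, Wed-PM, Wed-AM — every shift.
Total cost: 3 + 7 = 10.
No cover costs less than 10.

10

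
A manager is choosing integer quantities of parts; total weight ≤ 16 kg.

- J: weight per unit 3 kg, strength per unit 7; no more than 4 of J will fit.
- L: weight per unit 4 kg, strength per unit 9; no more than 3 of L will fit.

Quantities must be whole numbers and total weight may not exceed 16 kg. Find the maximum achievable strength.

This is a bounded integer knapsack.
1×J and 3×L: weight 15 ≤ 16, strength 1·7 + 3·9 = 34.
4×J and 1×L: weight 16 ≤ 16, strength 4·7 + 1·9 = 37.
Best is 37.

37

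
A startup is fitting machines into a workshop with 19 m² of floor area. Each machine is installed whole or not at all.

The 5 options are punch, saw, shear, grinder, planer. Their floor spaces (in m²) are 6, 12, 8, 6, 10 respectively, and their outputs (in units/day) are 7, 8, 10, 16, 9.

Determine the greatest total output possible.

26

Treat it as a binary knapsack problem.
shear + grinder: floor space 8 + 6 = 14 ≤ 19, output 10 + 16 = 26.
saw + grinder: floor space 12 + 6 = 18 ≤ 19, output 8 + 16 = 24.
grinder + planer: floor space 6 + 10 = 16 ≤ 19, output 16 + 9 = 25.
Best is shear and grinder with total output 26.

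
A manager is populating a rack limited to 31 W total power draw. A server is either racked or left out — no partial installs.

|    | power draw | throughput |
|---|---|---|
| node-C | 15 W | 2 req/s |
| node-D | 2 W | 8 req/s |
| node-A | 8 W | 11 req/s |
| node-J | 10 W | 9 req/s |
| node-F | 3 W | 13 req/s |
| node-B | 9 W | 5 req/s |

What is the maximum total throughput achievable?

node-D + node-A + node-J + node-F: power draw 2 + 8 + 10 + 3 = 23 ≤ 31, throughput 8 + 11 + 9 + 13 = 41.
node-A + node-J + node-F + node-B: power draw 8 + 10 + 3 + 9 = 30 ≤ 31, throughput 11 + 9 + 13 + 5 = 38.
Best is node-D, node-A, node-J, and node-F with total throughput 41.

41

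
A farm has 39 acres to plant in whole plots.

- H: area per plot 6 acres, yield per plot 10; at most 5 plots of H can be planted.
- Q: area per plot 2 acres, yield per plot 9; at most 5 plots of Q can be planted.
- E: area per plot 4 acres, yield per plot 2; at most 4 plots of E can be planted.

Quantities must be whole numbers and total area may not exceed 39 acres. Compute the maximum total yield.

Q has the best ratio (9/2); taking only Q gives at most 5×9 = 45 (stopped by the supply cap of 5).
Mixing does better — 4×H, 5×Q, and 1×E: area 38 ≤ 39, yield 4·10 + 5·9 + 1·2 = 87.

87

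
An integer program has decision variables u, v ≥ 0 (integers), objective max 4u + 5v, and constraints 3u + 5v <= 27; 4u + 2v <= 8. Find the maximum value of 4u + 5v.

20

(u,v)=(0,4) is feasible, giving 20.
(u,v)=(0,3) is feasible, giving 15.
Maximum is 20 at (u,v)=(0,4).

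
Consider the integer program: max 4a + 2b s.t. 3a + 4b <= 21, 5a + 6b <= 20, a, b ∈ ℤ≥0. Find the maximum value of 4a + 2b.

16

(a,b)=(4,0): 3·4+4·0=12≤21, 5·4+6·0=20≤20, objective 16.
(a,b)=(3,0): 3·3+4·0=9≤21, 5·3+6·0=15≤20, objective 12.
Maximum is 16 at (a,b)=(4,0).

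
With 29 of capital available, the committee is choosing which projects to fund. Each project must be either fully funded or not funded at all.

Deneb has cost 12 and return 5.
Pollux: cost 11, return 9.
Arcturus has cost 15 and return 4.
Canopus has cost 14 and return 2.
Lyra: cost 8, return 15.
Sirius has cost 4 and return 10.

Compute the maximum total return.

Allowing fractional choices, the relaxed optimum would be about 36.5, but projects are indivisible.
Arcturus + Lyra + Sirius: cost 15 + 8 + 4 = 27 ≤ 29, return 4 + 15 + 10 = 29.
Deneb + Lyra + Sirius: cost 12 + 8 + 4 = 24 ≤ 29, return 5 + 15 + 10 = 30.
Pollux + Lyra + Sirius: cost 11 + 8 + 4 = 23 ≤ 29, return 9 + 15 + 10 = 34.
Best is Pollux, Lyra, and Sirius with total return 34.

34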